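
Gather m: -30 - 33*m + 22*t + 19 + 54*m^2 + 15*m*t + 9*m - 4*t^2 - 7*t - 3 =54*m^2 + m*(15*t - 24) - 4*t^2 + 15*t - 14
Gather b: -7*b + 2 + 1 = 3 - 7*b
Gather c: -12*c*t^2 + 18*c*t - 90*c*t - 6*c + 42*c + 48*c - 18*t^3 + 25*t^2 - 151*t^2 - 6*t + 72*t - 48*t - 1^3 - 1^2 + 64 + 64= c*(-12*t^2 - 72*t + 84) - 18*t^3 - 126*t^2 + 18*t + 126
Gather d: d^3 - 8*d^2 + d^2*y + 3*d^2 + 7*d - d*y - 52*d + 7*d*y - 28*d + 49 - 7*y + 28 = d^3 + d^2*(y - 5) + d*(6*y - 73) - 7*y + 77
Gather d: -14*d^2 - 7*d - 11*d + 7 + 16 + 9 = -14*d^2 - 18*d + 32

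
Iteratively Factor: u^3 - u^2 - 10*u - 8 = (u + 2)*(u^2 - 3*u - 4) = (u + 1)*(u + 2)*(u - 4)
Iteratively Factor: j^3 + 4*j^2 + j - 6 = (j - 1)*(j^2 + 5*j + 6) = (j - 1)*(j + 2)*(j + 3)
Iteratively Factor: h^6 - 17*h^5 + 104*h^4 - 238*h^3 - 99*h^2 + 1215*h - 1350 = (h - 3)*(h^5 - 14*h^4 + 62*h^3 - 52*h^2 - 255*h + 450) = (h - 5)*(h - 3)*(h^4 - 9*h^3 + 17*h^2 + 33*h - 90) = (h - 5)*(h - 3)^2*(h^3 - 6*h^2 - h + 30) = (h - 5)^2*(h - 3)^2*(h^2 - h - 6) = (h - 5)^2*(h - 3)^3*(h + 2)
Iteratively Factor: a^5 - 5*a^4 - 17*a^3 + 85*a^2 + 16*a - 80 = (a - 5)*(a^4 - 17*a^2 + 16) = (a - 5)*(a - 1)*(a^3 + a^2 - 16*a - 16) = (a - 5)*(a - 1)*(a + 4)*(a^2 - 3*a - 4) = (a - 5)*(a - 4)*(a - 1)*(a + 4)*(a + 1)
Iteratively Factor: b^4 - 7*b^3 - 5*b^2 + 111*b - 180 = (b + 4)*(b^3 - 11*b^2 + 39*b - 45) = (b - 5)*(b + 4)*(b^2 - 6*b + 9) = (b - 5)*(b - 3)*(b + 4)*(b - 3)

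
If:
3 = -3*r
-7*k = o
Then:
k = -o/7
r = -1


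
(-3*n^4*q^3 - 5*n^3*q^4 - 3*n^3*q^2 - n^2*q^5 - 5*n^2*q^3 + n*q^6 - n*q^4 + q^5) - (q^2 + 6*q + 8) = -3*n^4*q^3 - 5*n^3*q^4 - 3*n^3*q^2 - n^2*q^5 - 5*n^2*q^3 + n*q^6 - n*q^4 + q^5 - q^2 - 6*q - 8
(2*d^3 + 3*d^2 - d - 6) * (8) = 16*d^3 + 24*d^2 - 8*d - 48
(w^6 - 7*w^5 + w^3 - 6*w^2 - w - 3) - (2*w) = w^6 - 7*w^5 + w^3 - 6*w^2 - 3*w - 3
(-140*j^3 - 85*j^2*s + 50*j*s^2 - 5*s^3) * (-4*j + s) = 560*j^4 + 200*j^3*s - 285*j^2*s^2 + 70*j*s^3 - 5*s^4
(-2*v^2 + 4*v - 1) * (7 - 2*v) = 4*v^3 - 22*v^2 + 30*v - 7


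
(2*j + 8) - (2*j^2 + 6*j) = -2*j^2 - 4*j + 8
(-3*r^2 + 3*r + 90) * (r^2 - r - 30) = -3*r^4 + 6*r^3 + 177*r^2 - 180*r - 2700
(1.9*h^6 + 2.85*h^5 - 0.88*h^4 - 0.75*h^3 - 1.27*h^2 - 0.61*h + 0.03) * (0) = 0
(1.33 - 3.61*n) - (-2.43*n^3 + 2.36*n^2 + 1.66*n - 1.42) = 2.43*n^3 - 2.36*n^2 - 5.27*n + 2.75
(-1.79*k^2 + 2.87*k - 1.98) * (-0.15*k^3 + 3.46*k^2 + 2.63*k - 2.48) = 0.2685*k^5 - 6.6239*k^4 + 5.5195*k^3 + 5.1365*k^2 - 12.325*k + 4.9104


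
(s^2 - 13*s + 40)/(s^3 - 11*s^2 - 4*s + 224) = (s - 5)/(s^2 - 3*s - 28)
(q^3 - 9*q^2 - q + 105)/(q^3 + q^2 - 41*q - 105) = (q - 5)/(q + 5)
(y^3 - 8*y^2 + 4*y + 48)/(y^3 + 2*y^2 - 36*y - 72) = (y - 4)/(y + 6)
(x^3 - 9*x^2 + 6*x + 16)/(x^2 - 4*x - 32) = (x^2 - x - 2)/(x + 4)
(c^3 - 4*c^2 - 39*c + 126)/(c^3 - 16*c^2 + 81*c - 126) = (c + 6)/(c - 6)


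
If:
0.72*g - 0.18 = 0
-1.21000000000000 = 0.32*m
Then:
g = 0.25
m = -3.78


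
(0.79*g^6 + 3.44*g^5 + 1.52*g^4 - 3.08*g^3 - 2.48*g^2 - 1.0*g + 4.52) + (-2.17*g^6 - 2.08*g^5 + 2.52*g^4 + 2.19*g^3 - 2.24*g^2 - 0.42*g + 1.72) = -1.38*g^6 + 1.36*g^5 + 4.04*g^4 - 0.89*g^3 - 4.72*g^2 - 1.42*g + 6.24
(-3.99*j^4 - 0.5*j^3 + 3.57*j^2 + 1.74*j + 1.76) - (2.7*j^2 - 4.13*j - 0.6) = -3.99*j^4 - 0.5*j^3 + 0.87*j^2 + 5.87*j + 2.36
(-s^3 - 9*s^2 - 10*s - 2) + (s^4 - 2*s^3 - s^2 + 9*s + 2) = s^4 - 3*s^3 - 10*s^2 - s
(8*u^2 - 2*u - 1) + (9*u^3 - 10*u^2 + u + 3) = 9*u^3 - 2*u^2 - u + 2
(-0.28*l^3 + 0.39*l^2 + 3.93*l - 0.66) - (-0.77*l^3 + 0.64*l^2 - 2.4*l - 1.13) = 0.49*l^3 - 0.25*l^2 + 6.33*l + 0.47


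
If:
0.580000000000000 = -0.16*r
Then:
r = -3.62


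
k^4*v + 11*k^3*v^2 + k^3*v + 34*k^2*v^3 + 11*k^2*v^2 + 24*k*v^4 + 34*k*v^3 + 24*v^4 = (k + v)*(k + 4*v)*(k + 6*v)*(k*v + v)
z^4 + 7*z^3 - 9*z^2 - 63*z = z*(z - 3)*(z + 3)*(z + 7)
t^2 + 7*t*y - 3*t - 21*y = (t - 3)*(t + 7*y)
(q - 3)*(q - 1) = q^2 - 4*q + 3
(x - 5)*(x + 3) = x^2 - 2*x - 15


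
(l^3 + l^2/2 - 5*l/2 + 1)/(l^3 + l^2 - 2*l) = (l - 1/2)/l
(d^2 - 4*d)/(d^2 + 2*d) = (d - 4)/(d + 2)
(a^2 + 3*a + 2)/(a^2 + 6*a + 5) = (a + 2)/(a + 5)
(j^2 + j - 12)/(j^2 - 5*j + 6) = (j + 4)/(j - 2)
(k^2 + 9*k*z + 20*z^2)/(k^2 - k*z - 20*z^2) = (-k - 5*z)/(-k + 5*z)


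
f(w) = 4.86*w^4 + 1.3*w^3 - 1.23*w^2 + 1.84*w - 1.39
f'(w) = 19.44*w^3 + 3.9*w^2 - 2.46*w + 1.84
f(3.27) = 592.61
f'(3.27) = 715.23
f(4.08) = 1420.65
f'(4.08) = 1377.04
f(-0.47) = -2.42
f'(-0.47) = 1.84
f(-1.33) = 6.14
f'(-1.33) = -33.72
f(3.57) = 838.07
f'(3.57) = 927.27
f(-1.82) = 36.67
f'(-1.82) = -97.96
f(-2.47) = 147.87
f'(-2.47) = -261.24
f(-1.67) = 23.85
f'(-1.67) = -73.72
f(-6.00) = 5961.05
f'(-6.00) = -4042.04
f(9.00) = 32749.70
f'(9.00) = 14467.36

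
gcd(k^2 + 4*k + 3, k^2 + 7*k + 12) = k + 3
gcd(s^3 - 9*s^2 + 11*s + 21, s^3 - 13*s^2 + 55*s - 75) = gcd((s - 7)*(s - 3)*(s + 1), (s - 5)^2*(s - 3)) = s - 3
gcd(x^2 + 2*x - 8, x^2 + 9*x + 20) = x + 4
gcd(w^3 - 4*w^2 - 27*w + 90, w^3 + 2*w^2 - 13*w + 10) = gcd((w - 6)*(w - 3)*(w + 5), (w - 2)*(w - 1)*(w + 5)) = w + 5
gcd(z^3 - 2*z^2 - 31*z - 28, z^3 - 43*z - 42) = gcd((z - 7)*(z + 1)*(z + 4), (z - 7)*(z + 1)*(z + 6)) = z^2 - 6*z - 7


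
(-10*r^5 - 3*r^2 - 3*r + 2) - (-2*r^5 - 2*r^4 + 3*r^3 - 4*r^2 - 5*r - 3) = -8*r^5 + 2*r^4 - 3*r^3 + r^2 + 2*r + 5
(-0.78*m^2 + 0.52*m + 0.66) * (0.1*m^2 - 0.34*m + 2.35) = -0.078*m^4 + 0.3172*m^3 - 1.9438*m^2 + 0.9976*m + 1.551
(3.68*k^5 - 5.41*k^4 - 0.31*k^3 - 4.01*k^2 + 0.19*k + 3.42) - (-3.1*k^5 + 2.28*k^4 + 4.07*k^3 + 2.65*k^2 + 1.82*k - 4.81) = 6.78*k^5 - 7.69*k^4 - 4.38*k^3 - 6.66*k^2 - 1.63*k + 8.23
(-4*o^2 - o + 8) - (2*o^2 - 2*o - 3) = -6*o^2 + o + 11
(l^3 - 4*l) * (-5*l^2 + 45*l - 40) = -5*l^5 + 45*l^4 - 20*l^3 - 180*l^2 + 160*l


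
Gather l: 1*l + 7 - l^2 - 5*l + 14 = -l^2 - 4*l + 21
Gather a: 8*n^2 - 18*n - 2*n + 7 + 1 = 8*n^2 - 20*n + 8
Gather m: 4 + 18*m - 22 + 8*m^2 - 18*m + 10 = 8*m^2 - 8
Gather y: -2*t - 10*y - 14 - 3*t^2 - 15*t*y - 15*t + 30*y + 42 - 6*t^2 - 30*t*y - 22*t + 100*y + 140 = -9*t^2 - 39*t + y*(120 - 45*t) + 168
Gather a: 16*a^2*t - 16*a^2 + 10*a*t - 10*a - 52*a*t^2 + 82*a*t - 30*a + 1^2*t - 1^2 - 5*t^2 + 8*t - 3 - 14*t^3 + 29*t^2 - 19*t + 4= a^2*(16*t - 16) + a*(-52*t^2 + 92*t - 40) - 14*t^3 + 24*t^2 - 10*t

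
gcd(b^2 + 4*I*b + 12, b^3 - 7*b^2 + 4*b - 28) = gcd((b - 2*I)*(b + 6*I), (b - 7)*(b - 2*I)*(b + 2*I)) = b - 2*I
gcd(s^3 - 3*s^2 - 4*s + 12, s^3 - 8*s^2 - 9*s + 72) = s - 3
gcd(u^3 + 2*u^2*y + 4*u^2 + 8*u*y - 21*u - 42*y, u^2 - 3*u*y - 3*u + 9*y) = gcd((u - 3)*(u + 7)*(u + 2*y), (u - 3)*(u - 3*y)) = u - 3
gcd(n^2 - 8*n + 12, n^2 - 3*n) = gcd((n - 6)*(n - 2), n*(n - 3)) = 1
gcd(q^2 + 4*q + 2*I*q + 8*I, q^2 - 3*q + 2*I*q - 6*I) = q + 2*I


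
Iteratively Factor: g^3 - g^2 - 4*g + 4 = (g - 1)*(g^2 - 4) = (g - 2)*(g - 1)*(g + 2)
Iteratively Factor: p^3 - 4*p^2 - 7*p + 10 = (p + 2)*(p^2 - 6*p + 5) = (p - 1)*(p + 2)*(p - 5)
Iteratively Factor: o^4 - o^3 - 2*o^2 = (o - 2)*(o^3 + o^2) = o*(o - 2)*(o^2 + o) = o*(o - 2)*(o + 1)*(o)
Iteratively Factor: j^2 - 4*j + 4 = (j - 2)*(j - 2)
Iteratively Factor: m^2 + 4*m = (m + 4)*(m)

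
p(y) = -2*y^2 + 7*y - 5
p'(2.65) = -3.60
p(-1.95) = -26.26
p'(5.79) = -16.16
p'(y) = 7 - 4*y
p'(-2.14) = 15.56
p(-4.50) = -77.00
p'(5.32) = -14.28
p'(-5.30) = 28.20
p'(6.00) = -17.00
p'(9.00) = -29.00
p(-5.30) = -98.28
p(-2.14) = -29.14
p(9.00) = -104.00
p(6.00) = -35.00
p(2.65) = -0.50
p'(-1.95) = 14.80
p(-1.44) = -19.23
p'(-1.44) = 12.76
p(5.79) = -31.52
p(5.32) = -24.36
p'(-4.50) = 25.00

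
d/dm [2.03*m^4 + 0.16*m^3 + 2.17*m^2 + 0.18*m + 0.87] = 8.12*m^3 + 0.48*m^2 + 4.34*m + 0.18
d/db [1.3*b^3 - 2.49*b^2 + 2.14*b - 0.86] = 3.9*b^2 - 4.98*b + 2.14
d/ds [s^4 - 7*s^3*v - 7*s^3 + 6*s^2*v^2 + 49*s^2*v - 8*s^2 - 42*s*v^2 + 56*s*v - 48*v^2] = 4*s^3 - 21*s^2*v - 21*s^2 + 12*s*v^2 + 98*s*v - 16*s - 42*v^2 + 56*v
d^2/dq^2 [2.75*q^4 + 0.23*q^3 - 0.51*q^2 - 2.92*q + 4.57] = 33.0*q^2 + 1.38*q - 1.02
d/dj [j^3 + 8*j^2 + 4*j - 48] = 3*j^2 + 16*j + 4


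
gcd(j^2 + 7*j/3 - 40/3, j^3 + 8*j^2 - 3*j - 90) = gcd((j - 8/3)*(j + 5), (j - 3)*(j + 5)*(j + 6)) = j + 5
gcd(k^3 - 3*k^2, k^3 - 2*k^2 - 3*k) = k^2 - 3*k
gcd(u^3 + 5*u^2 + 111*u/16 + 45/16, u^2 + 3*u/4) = u + 3/4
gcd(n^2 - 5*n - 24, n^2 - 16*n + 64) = n - 8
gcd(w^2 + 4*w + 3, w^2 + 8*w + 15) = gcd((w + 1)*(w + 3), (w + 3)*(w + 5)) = w + 3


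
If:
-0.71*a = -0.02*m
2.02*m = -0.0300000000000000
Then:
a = -0.00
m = -0.01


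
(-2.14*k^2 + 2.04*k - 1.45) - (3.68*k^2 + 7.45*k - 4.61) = -5.82*k^2 - 5.41*k + 3.16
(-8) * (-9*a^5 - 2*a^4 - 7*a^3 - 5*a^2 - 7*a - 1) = 72*a^5 + 16*a^4 + 56*a^3 + 40*a^2 + 56*a + 8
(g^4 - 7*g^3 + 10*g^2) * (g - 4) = g^5 - 11*g^4 + 38*g^3 - 40*g^2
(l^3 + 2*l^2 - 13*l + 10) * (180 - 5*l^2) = -5*l^5 - 10*l^4 + 245*l^3 + 310*l^2 - 2340*l + 1800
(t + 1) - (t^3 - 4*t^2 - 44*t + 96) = -t^3 + 4*t^2 + 45*t - 95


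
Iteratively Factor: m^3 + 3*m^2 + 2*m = (m + 2)*(m^2 + m) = m*(m + 2)*(m + 1)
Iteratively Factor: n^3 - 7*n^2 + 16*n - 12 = (n - 2)*(n^2 - 5*n + 6) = (n - 3)*(n - 2)*(n - 2)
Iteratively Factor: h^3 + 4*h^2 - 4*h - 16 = (h + 4)*(h^2 - 4) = (h + 2)*(h + 4)*(h - 2)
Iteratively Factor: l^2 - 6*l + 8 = (l - 2)*(l - 4)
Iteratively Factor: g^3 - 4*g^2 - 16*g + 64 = (g - 4)*(g^2 - 16) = (g - 4)^2*(g + 4)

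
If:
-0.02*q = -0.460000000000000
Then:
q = 23.00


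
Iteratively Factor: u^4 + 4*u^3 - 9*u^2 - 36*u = (u + 4)*(u^3 - 9*u) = (u + 3)*(u + 4)*(u^2 - 3*u) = (u - 3)*(u + 3)*(u + 4)*(u)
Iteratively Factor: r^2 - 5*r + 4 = (r - 1)*(r - 4)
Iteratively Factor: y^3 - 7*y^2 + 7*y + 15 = (y - 3)*(y^2 - 4*y - 5) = (y - 5)*(y - 3)*(y + 1)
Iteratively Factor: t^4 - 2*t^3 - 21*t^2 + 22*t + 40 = (t + 1)*(t^3 - 3*t^2 - 18*t + 40) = (t + 1)*(t + 4)*(t^2 - 7*t + 10) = (t - 5)*(t + 1)*(t + 4)*(t - 2)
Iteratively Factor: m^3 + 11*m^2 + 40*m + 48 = (m + 3)*(m^2 + 8*m + 16) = (m + 3)*(m + 4)*(m + 4)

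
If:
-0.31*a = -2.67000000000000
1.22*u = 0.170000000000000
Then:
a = 8.61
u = 0.14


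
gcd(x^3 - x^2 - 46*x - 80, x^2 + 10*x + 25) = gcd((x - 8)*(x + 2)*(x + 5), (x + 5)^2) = x + 5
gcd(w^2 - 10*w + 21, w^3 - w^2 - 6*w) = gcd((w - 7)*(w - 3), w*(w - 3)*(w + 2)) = w - 3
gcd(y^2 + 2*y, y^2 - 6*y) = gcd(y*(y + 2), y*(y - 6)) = y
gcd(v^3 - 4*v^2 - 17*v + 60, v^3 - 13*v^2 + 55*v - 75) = v^2 - 8*v + 15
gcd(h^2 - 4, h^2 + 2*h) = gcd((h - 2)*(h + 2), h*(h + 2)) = h + 2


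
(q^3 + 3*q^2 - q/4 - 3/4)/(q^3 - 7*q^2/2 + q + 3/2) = (2*q^2 + 5*q - 3)/(2*(q^2 - 4*q + 3))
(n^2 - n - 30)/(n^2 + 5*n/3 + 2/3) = 3*(n^2 - n - 30)/(3*n^2 + 5*n + 2)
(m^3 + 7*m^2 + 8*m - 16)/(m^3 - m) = (m^2 + 8*m + 16)/(m*(m + 1))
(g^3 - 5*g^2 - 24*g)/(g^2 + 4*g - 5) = g*(g^2 - 5*g - 24)/(g^2 + 4*g - 5)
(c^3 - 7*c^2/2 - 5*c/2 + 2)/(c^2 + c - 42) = (c^3 - 7*c^2/2 - 5*c/2 + 2)/(c^2 + c - 42)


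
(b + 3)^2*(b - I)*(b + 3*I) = b^4 + 6*b^3 + 2*I*b^3 + 12*b^2 + 12*I*b^2 + 18*b + 18*I*b + 27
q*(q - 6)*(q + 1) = q^3 - 5*q^2 - 6*q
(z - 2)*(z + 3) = z^2 + z - 6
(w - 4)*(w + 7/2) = w^2 - w/2 - 14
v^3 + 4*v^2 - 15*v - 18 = (v - 3)*(v + 1)*(v + 6)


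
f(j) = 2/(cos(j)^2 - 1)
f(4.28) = -2.43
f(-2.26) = -3.36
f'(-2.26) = 5.53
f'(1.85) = -1.24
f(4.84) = -2.03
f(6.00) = -25.62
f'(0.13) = 1820.63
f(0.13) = -119.01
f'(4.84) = -0.52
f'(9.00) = -52.07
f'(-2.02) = 2.38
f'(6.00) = -176.06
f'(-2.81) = 109.62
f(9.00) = -11.78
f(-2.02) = -2.46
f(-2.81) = -18.87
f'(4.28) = 2.24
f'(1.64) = -0.28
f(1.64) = -2.01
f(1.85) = -2.16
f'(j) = 4*sin(j)*cos(j)/(cos(j)^2 - 1)^2 = 4*cos(j)/sin(j)^3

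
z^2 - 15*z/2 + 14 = (z - 4)*(z - 7/2)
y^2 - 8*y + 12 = (y - 6)*(y - 2)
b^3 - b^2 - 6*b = b*(b - 3)*(b + 2)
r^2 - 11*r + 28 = (r - 7)*(r - 4)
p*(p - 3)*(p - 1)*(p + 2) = p^4 - 2*p^3 - 5*p^2 + 6*p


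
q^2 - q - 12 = (q - 4)*(q + 3)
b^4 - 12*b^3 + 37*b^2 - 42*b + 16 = (b - 8)*(b - 2)*(b - 1)^2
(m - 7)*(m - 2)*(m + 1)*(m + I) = m^4 - 8*m^3 + I*m^3 + 5*m^2 - 8*I*m^2 + 14*m + 5*I*m + 14*I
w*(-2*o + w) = -2*o*w + w^2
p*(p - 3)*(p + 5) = p^3 + 2*p^2 - 15*p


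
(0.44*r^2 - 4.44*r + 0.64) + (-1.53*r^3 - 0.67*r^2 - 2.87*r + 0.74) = -1.53*r^3 - 0.23*r^2 - 7.31*r + 1.38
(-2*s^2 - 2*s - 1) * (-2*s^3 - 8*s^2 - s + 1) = 4*s^5 + 20*s^4 + 20*s^3 + 8*s^2 - s - 1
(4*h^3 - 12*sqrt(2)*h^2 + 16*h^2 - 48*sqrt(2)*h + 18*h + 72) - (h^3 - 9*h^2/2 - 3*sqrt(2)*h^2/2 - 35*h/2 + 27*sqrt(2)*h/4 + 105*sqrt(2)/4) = 3*h^3 - 21*sqrt(2)*h^2/2 + 41*h^2/2 - 219*sqrt(2)*h/4 + 71*h/2 - 105*sqrt(2)/4 + 72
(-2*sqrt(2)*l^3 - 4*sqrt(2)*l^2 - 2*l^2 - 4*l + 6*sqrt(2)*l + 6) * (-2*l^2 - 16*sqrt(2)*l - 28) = 4*sqrt(2)*l^5 + 8*sqrt(2)*l^4 + 68*l^4 + 76*sqrt(2)*l^3 + 136*l^3 - 148*l^2 + 176*sqrt(2)*l^2 - 264*sqrt(2)*l + 112*l - 168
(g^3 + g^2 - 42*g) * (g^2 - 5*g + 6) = g^5 - 4*g^4 - 41*g^3 + 216*g^2 - 252*g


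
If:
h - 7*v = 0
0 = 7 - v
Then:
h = 49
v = 7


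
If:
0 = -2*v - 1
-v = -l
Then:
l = -1/2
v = -1/2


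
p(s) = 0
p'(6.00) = 0.00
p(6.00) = 0.00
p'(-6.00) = 0.00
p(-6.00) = 0.00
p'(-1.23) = 0.00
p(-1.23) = 0.00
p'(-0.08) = 0.00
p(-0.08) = 0.00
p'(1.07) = 0.00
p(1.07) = 0.00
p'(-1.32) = 0.00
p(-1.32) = 0.00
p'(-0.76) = 0.00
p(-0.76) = 0.00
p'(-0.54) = 0.00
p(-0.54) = 0.00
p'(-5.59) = 0.00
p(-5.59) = 0.00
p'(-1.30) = 0.00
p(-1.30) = 0.00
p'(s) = 0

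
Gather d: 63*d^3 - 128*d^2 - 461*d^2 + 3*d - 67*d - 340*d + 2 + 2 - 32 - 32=63*d^3 - 589*d^2 - 404*d - 60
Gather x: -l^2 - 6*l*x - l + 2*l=-l^2 - 6*l*x + l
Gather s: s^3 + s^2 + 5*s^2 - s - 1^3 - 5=s^3 + 6*s^2 - s - 6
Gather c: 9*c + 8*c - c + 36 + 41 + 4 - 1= 16*c + 80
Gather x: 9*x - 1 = 9*x - 1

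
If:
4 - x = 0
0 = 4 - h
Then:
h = 4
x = 4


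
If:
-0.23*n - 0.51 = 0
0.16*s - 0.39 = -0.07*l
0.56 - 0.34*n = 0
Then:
No Solution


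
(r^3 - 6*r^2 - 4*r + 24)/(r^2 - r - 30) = (r^2 - 4)/(r + 5)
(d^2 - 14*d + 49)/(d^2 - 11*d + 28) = (d - 7)/(d - 4)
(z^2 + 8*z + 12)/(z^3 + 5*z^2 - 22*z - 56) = (z + 6)/(z^2 + 3*z - 28)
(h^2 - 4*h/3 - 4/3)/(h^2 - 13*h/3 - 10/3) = (h - 2)/(h - 5)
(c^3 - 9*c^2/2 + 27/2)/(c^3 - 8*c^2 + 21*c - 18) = (c + 3/2)/(c - 2)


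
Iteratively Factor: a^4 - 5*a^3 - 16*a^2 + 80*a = (a)*(a^3 - 5*a^2 - 16*a + 80) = a*(a - 5)*(a^2 - 16) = a*(a - 5)*(a + 4)*(a - 4)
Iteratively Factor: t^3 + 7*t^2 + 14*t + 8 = (t + 2)*(t^2 + 5*t + 4) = (t + 1)*(t + 2)*(t + 4)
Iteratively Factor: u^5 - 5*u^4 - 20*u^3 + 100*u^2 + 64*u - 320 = (u - 2)*(u^4 - 3*u^3 - 26*u^2 + 48*u + 160) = (u - 4)*(u - 2)*(u^3 + u^2 - 22*u - 40) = (u - 5)*(u - 4)*(u - 2)*(u^2 + 6*u + 8) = (u - 5)*(u - 4)*(u - 2)*(u + 4)*(u + 2)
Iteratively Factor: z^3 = (z)*(z^2) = z^2*(z)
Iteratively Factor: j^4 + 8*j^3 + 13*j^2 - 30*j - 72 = (j - 2)*(j^3 + 10*j^2 + 33*j + 36) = (j - 2)*(j + 4)*(j^2 + 6*j + 9) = (j - 2)*(j + 3)*(j + 4)*(j + 3)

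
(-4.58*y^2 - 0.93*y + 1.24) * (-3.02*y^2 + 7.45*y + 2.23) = 13.8316*y^4 - 31.3124*y^3 - 20.8867*y^2 + 7.1641*y + 2.7652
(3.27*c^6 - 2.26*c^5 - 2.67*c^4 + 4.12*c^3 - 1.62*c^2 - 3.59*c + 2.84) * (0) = 0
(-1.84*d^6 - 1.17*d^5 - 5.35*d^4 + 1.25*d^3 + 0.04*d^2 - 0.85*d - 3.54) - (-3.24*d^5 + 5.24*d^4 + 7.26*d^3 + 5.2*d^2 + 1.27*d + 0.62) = -1.84*d^6 + 2.07*d^5 - 10.59*d^4 - 6.01*d^3 - 5.16*d^2 - 2.12*d - 4.16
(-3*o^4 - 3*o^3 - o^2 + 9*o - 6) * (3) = -9*o^4 - 9*o^3 - 3*o^2 + 27*o - 18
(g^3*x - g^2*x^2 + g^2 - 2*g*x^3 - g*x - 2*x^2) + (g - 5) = g^3*x - g^2*x^2 + g^2 - 2*g*x^3 - g*x + g - 2*x^2 - 5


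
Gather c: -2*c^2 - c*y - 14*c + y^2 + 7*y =-2*c^2 + c*(-y - 14) + y^2 + 7*y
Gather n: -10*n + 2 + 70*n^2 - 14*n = 70*n^2 - 24*n + 2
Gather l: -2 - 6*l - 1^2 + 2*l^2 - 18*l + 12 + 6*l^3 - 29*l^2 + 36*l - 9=6*l^3 - 27*l^2 + 12*l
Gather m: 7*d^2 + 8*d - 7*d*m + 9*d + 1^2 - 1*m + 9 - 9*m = 7*d^2 + 17*d + m*(-7*d - 10) + 10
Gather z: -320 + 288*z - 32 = 288*z - 352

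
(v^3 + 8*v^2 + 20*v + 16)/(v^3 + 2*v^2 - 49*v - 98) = (v^2 + 6*v + 8)/(v^2 - 49)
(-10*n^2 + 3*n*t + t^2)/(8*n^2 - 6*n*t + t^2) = (5*n + t)/(-4*n + t)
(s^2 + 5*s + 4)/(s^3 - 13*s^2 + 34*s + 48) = (s + 4)/(s^2 - 14*s + 48)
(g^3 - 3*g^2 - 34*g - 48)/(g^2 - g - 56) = (g^2 + 5*g + 6)/(g + 7)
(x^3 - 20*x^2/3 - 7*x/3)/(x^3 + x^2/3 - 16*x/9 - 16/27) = 9*x*(x - 7)/(9*x^2 - 16)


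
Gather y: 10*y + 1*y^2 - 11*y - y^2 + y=0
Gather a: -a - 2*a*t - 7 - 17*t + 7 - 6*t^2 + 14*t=a*(-2*t - 1) - 6*t^2 - 3*t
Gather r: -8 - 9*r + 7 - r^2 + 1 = -r^2 - 9*r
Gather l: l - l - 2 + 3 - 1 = 0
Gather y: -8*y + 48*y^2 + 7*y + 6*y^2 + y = 54*y^2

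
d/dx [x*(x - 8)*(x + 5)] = 3*x^2 - 6*x - 40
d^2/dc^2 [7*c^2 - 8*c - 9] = 14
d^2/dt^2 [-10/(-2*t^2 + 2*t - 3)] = 40*(-2*t^2 + 2*t + 2*(2*t - 1)^2 - 3)/(2*t^2 - 2*t + 3)^3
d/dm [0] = 0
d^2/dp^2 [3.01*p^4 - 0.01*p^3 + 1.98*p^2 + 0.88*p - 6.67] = 36.12*p^2 - 0.06*p + 3.96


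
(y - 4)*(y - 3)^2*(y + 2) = y^4 - 8*y^3 + 13*y^2 + 30*y - 72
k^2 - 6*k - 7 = (k - 7)*(k + 1)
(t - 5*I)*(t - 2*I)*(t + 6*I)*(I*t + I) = I*t^4 + t^3 + I*t^3 + t^2 + 32*I*t^2 + 60*t + 32*I*t + 60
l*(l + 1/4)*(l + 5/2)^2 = l^4 + 21*l^3/4 + 15*l^2/2 + 25*l/16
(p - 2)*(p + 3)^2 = p^3 + 4*p^2 - 3*p - 18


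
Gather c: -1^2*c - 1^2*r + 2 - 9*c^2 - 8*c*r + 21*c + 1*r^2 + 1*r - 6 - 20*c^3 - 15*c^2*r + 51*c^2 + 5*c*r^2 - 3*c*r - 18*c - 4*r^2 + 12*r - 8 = -20*c^3 + c^2*(42 - 15*r) + c*(5*r^2 - 11*r + 2) - 3*r^2 + 12*r - 12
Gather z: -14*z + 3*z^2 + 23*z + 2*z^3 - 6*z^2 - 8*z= 2*z^3 - 3*z^2 + z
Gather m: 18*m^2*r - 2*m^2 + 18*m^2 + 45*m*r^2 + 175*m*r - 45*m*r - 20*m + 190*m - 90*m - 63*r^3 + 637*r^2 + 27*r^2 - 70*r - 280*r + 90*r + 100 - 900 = m^2*(18*r + 16) + m*(45*r^2 + 130*r + 80) - 63*r^3 + 664*r^2 - 260*r - 800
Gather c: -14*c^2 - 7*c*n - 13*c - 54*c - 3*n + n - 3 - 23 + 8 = -14*c^2 + c*(-7*n - 67) - 2*n - 18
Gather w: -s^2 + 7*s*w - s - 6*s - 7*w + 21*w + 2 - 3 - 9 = -s^2 - 7*s + w*(7*s + 14) - 10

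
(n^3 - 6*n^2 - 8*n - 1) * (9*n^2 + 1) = 9*n^5 - 54*n^4 - 71*n^3 - 15*n^2 - 8*n - 1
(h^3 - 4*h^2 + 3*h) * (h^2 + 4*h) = h^5 - 13*h^3 + 12*h^2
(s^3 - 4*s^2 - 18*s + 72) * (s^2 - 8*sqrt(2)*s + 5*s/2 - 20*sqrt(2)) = s^5 - 8*sqrt(2)*s^4 - 3*s^4/2 - 28*s^3 + 12*sqrt(2)*s^3 + 27*s^2 + 224*sqrt(2)*s^2 - 216*sqrt(2)*s + 180*s - 1440*sqrt(2)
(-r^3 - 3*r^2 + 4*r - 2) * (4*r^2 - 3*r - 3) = -4*r^5 - 9*r^4 + 28*r^3 - 11*r^2 - 6*r + 6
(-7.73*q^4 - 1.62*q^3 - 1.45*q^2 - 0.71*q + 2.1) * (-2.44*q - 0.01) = 18.8612*q^5 + 4.0301*q^4 + 3.5542*q^3 + 1.7469*q^2 - 5.1169*q - 0.021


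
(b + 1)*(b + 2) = b^2 + 3*b + 2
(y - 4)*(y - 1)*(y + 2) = y^3 - 3*y^2 - 6*y + 8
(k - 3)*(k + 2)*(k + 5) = k^3 + 4*k^2 - 11*k - 30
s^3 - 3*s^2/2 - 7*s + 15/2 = (s - 3)*(s - 1)*(s + 5/2)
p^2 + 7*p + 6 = (p + 1)*(p + 6)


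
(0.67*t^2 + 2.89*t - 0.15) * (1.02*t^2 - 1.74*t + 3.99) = 0.6834*t^4 + 1.782*t^3 - 2.5083*t^2 + 11.7921*t - 0.5985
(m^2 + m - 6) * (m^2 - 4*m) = m^4 - 3*m^3 - 10*m^2 + 24*m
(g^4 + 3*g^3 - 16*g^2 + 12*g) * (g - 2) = g^5 + g^4 - 22*g^3 + 44*g^2 - 24*g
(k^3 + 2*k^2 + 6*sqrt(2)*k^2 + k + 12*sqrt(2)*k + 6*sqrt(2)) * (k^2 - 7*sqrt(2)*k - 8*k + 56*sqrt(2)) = k^5 - 6*k^4 - sqrt(2)*k^4 - 99*k^3 + 6*sqrt(2)*k^3 + 15*sqrt(2)*k^2 + 496*k^2 + 8*sqrt(2)*k + 1260*k + 672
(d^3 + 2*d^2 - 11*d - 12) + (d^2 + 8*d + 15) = d^3 + 3*d^2 - 3*d + 3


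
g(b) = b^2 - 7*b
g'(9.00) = 11.00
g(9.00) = 18.00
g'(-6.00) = -19.00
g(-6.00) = 78.00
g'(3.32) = -0.36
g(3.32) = -12.22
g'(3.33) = -0.34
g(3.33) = -12.22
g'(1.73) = -3.54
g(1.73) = -9.12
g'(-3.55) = -14.10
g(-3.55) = 37.45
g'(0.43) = -6.14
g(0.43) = -2.83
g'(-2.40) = -11.80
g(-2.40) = 22.56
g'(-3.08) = -13.16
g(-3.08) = 31.05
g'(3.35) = -0.30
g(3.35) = -12.23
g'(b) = 2*b - 7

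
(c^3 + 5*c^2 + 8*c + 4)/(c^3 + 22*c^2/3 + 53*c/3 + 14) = 3*(c^2 + 3*c + 2)/(3*c^2 + 16*c + 21)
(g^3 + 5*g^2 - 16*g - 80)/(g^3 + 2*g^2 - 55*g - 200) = (g^2 - 16)/(g^2 - 3*g - 40)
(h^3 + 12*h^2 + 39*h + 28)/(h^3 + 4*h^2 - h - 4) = (h + 7)/(h - 1)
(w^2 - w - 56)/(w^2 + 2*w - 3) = (w^2 - w - 56)/(w^2 + 2*w - 3)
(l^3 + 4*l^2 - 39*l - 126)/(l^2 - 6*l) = l + 10 + 21/l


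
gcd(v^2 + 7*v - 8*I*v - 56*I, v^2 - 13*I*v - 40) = v - 8*I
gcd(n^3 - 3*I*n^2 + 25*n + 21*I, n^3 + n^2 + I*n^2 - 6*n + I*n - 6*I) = n + I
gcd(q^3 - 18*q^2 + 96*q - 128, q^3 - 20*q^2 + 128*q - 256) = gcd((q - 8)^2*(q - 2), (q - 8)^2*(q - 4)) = q^2 - 16*q + 64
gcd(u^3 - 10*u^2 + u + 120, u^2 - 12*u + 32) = u - 8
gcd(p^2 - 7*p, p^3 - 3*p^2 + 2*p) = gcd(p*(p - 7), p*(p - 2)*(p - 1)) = p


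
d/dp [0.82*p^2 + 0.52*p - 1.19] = 1.64*p + 0.52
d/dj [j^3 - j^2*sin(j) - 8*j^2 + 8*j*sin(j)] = -j^2*cos(j) + 3*j^2 - 2*j*sin(j) + 8*j*cos(j) - 16*j + 8*sin(j)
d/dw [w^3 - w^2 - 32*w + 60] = 3*w^2 - 2*w - 32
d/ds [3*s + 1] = 3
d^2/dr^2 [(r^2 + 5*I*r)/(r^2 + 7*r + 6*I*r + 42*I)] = (r^3*(-14 - 2*I) - 252*I*r^2 + 1260*r - 588 + 2520*I)/(r^6 + r^5*(21 + 18*I) + r^4*(39 + 378*I) + r^3*(-1925 + 2430*I) + r^2*(-15876 + 1638*I) + r*(-37044 - 31752*I) - 74088*I)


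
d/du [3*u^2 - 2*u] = 6*u - 2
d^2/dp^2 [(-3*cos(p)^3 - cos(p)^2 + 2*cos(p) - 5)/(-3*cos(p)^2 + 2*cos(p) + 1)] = (9*(1 - cos(p)^2)^2 - 27*cos(p)^6 + 27*cos(p)^5 - 241*cos(p)^3 - 112*cos(p)^2 + 106*cos(p) - 89)/((cos(p) - 1)^2*(3*cos(p) + 1)^3)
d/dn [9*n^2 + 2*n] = 18*n + 2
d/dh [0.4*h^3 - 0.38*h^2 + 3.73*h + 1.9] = 1.2*h^2 - 0.76*h + 3.73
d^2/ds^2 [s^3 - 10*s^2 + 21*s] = 6*s - 20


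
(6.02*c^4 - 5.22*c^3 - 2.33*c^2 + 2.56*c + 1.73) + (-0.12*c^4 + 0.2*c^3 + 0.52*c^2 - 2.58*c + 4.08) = 5.9*c^4 - 5.02*c^3 - 1.81*c^2 - 0.02*c + 5.81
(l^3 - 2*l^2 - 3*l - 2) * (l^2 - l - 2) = l^5 - 3*l^4 - 3*l^3 + 5*l^2 + 8*l + 4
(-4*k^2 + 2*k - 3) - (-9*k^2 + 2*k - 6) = 5*k^2 + 3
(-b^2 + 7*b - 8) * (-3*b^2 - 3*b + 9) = 3*b^4 - 18*b^3 - 6*b^2 + 87*b - 72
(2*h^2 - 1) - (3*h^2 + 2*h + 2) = -h^2 - 2*h - 3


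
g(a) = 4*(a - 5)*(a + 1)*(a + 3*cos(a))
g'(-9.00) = 2034.43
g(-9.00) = -5256.56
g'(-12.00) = 604.40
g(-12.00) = -7082.39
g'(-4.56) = -4.33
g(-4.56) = -682.77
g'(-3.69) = 231.77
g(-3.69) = -584.41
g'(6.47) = 356.23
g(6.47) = 413.66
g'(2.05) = 60.09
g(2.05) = -24.00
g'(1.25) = 49.16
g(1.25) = -74.11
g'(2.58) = 20.90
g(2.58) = -1.41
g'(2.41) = 36.06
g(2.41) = -6.28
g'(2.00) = 62.20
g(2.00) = -27.06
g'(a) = 4*(1 - 3*sin(a))*(a - 5)*(a + 1) + 4*(a - 5)*(a + 3*cos(a)) + 4*(a + 1)*(a + 3*cos(a)) = -4*(a - 5)*(a + 1)*(3*sin(a) - 1) + 4*(a - 5)*(a + 3*cos(a)) + 4*(a + 1)*(a + 3*cos(a))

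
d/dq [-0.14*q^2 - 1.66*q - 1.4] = -0.28*q - 1.66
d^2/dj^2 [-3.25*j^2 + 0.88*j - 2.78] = -6.50000000000000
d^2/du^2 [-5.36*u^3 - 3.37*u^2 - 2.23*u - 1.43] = -32.16*u - 6.74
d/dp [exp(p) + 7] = exp(p)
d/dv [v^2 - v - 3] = 2*v - 1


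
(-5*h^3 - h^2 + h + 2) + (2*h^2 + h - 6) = -5*h^3 + h^2 + 2*h - 4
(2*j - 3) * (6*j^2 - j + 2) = 12*j^3 - 20*j^2 + 7*j - 6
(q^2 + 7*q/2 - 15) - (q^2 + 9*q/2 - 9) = -q - 6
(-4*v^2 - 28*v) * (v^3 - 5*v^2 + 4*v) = -4*v^5 - 8*v^4 + 124*v^3 - 112*v^2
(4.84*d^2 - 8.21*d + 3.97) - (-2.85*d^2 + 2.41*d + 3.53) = 7.69*d^2 - 10.62*d + 0.44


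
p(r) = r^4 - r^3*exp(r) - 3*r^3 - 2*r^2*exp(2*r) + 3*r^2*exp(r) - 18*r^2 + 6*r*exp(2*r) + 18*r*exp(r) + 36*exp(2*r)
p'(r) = -r^3*exp(r) + 4*r^3 - 4*r^2*exp(2*r) - 9*r^2 + 8*r*exp(2*r) + 24*r*exp(r) - 36*r + 78*exp(2*r) + 18*exp(r)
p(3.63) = 46640.15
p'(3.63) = 79377.15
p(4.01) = 87708.79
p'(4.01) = 141875.94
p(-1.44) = -26.72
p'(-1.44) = 21.28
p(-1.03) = -16.25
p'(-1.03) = 29.50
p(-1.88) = -33.31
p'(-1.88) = 7.30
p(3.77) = 59074.80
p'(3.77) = 98885.83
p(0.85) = 242.17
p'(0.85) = 502.13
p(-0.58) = -0.54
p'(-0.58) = 42.04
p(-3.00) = 0.00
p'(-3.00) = -82.30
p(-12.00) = 23328.01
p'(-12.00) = -7775.99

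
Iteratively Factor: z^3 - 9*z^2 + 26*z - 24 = (z - 2)*(z^2 - 7*z + 12) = (z - 3)*(z - 2)*(z - 4)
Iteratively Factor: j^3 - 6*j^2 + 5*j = (j - 1)*(j^2 - 5*j) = (j - 5)*(j - 1)*(j)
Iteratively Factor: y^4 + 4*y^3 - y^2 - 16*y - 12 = (y + 3)*(y^3 + y^2 - 4*y - 4) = (y + 1)*(y + 3)*(y^2 - 4) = (y + 1)*(y + 2)*(y + 3)*(y - 2)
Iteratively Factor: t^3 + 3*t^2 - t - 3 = (t + 1)*(t^2 + 2*t - 3) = (t + 1)*(t + 3)*(t - 1)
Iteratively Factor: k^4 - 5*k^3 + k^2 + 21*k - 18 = (k - 3)*(k^3 - 2*k^2 - 5*k + 6) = (k - 3)*(k + 2)*(k^2 - 4*k + 3) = (k - 3)^2*(k + 2)*(k - 1)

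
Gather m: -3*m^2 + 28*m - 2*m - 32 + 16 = -3*m^2 + 26*m - 16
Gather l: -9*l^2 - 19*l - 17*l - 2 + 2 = -9*l^2 - 36*l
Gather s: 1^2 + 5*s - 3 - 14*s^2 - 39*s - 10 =-14*s^2 - 34*s - 12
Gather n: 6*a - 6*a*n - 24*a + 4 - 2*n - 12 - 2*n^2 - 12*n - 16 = -18*a - 2*n^2 + n*(-6*a - 14) - 24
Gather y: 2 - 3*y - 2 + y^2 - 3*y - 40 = y^2 - 6*y - 40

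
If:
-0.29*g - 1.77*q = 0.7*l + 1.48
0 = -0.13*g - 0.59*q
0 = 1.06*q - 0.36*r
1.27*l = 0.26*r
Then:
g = 7.67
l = -1.02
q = -1.69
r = -4.98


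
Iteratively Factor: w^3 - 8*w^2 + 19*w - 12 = (w - 1)*(w^2 - 7*w + 12) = (w - 3)*(w - 1)*(w - 4)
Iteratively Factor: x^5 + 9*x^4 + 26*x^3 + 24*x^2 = (x + 4)*(x^4 + 5*x^3 + 6*x^2) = (x + 3)*(x + 4)*(x^3 + 2*x^2) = x*(x + 3)*(x + 4)*(x^2 + 2*x) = x^2*(x + 3)*(x + 4)*(x + 2)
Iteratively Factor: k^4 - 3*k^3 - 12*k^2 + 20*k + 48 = (k - 4)*(k^3 + k^2 - 8*k - 12) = (k - 4)*(k + 2)*(k^2 - k - 6) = (k - 4)*(k + 2)^2*(k - 3)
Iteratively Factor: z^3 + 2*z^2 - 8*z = (z + 4)*(z^2 - 2*z) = z*(z + 4)*(z - 2)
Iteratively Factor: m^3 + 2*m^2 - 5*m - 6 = (m + 1)*(m^2 + m - 6) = (m + 1)*(m + 3)*(m - 2)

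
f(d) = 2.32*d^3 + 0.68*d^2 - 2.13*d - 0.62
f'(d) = 6.96*d^2 + 1.36*d - 2.13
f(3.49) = 98.85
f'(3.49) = 87.39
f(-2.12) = -15.15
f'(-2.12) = 26.27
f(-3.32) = -70.95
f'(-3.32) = 70.07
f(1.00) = 0.25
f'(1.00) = 6.19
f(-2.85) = -42.73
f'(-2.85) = 50.53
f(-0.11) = -0.38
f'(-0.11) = -2.20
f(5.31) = 354.60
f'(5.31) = 201.34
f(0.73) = -0.91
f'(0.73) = 2.57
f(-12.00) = -3886.10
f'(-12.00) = 983.79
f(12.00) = 4080.70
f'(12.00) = 1016.43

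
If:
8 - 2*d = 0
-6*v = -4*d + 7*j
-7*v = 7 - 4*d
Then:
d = 4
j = 58/49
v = 9/7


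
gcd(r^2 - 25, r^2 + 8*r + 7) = 1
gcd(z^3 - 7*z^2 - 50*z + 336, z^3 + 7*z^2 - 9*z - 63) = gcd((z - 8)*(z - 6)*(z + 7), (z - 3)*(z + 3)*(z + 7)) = z + 7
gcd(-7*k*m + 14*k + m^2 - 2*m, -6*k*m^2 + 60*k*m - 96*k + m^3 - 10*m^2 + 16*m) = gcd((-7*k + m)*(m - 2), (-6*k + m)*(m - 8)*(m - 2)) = m - 2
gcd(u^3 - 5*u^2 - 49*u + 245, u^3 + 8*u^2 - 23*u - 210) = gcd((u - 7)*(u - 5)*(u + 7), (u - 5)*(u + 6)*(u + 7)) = u^2 + 2*u - 35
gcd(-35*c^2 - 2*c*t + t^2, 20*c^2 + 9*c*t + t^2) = 5*c + t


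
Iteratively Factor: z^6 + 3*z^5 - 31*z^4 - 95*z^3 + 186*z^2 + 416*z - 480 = (z + 4)*(z^5 - z^4 - 27*z^3 + 13*z^2 + 134*z - 120) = (z - 1)*(z + 4)*(z^4 - 27*z^2 - 14*z + 120) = (z - 1)*(z + 4)^2*(z^3 - 4*z^2 - 11*z + 30) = (z - 1)*(z + 3)*(z + 4)^2*(z^2 - 7*z + 10) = (z - 5)*(z - 1)*(z + 3)*(z + 4)^2*(z - 2)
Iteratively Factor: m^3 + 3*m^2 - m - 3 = (m + 1)*(m^2 + 2*m - 3) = (m - 1)*(m + 1)*(m + 3)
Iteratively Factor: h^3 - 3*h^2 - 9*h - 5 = (h - 5)*(h^2 + 2*h + 1) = (h - 5)*(h + 1)*(h + 1)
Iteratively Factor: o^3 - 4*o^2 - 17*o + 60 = (o + 4)*(o^2 - 8*o + 15) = (o - 5)*(o + 4)*(o - 3)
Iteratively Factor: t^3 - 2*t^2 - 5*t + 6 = (t - 3)*(t^2 + t - 2) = (t - 3)*(t + 2)*(t - 1)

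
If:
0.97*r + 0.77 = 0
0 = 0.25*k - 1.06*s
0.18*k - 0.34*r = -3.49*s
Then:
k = -0.27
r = -0.79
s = -0.06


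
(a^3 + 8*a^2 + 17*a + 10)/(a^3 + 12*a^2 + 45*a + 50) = (a + 1)/(a + 5)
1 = 1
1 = 1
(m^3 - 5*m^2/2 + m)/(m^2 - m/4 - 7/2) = 2*m*(2*m - 1)/(4*m + 7)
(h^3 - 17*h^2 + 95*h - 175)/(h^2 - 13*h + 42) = (h^2 - 10*h + 25)/(h - 6)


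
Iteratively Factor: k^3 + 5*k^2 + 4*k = (k + 1)*(k^2 + 4*k) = (k + 1)*(k + 4)*(k)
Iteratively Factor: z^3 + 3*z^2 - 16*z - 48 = (z + 4)*(z^2 - z - 12) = (z - 4)*(z + 4)*(z + 3)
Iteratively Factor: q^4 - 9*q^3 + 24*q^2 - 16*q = (q)*(q^3 - 9*q^2 + 24*q - 16) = q*(q - 1)*(q^2 - 8*q + 16) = q*(q - 4)*(q - 1)*(q - 4)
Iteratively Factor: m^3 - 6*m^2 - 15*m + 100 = (m + 4)*(m^2 - 10*m + 25) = (m - 5)*(m + 4)*(m - 5)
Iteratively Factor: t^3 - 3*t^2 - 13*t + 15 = (t + 3)*(t^2 - 6*t + 5) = (t - 5)*(t + 3)*(t - 1)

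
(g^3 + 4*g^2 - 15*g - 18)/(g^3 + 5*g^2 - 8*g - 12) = (g - 3)/(g - 2)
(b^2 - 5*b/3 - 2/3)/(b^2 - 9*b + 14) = (b + 1/3)/(b - 7)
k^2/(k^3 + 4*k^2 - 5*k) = k/(k^2 + 4*k - 5)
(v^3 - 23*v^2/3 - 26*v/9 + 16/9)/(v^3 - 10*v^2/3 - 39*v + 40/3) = (v + 2/3)/(v + 5)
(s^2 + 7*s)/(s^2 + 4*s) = (s + 7)/(s + 4)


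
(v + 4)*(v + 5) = v^2 + 9*v + 20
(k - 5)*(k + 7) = k^2 + 2*k - 35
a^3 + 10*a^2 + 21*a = a*(a + 3)*(a + 7)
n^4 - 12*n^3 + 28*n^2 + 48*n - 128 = (n - 8)*(n - 4)*(n - 2)*(n + 2)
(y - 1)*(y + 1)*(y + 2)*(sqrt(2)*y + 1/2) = sqrt(2)*y^4 + y^3/2 + 2*sqrt(2)*y^3 - sqrt(2)*y^2 + y^2 - 2*sqrt(2)*y - y/2 - 1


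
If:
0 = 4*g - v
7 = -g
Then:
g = -7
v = -28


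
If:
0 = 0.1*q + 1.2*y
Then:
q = -12.0*y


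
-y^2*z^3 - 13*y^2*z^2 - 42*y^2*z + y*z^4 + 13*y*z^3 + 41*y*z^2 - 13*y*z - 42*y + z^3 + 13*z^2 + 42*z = (-y + z)*(z + 6)*(z + 7)*(y*z + 1)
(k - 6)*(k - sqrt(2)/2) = k^2 - 6*k - sqrt(2)*k/2 + 3*sqrt(2)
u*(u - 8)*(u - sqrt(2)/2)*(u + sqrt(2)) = u^4 - 8*u^3 + sqrt(2)*u^3/2 - 4*sqrt(2)*u^2 - u^2 + 8*u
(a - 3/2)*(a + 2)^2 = a^3 + 5*a^2/2 - 2*a - 6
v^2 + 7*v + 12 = (v + 3)*(v + 4)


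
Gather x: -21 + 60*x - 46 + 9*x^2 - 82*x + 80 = 9*x^2 - 22*x + 13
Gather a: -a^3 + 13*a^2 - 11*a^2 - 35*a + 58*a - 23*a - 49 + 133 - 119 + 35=-a^3 + 2*a^2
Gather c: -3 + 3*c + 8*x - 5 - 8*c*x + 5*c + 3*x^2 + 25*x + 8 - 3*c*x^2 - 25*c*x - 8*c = c*(-3*x^2 - 33*x) + 3*x^2 + 33*x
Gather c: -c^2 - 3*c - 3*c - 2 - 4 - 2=-c^2 - 6*c - 8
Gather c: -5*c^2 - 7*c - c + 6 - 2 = -5*c^2 - 8*c + 4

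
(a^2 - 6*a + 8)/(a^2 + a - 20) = (a - 2)/(a + 5)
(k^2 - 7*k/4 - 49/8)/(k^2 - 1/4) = (8*k^2 - 14*k - 49)/(2*(4*k^2 - 1))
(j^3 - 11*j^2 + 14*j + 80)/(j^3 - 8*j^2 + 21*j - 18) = (j^3 - 11*j^2 + 14*j + 80)/(j^3 - 8*j^2 + 21*j - 18)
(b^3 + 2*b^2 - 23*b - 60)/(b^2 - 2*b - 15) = b + 4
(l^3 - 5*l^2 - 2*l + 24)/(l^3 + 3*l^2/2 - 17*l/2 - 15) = 2*(l - 4)/(2*l + 5)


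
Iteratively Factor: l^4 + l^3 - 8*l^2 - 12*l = (l - 3)*(l^3 + 4*l^2 + 4*l) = (l - 3)*(l + 2)*(l^2 + 2*l) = l*(l - 3)*(l + 2)*(l + 2)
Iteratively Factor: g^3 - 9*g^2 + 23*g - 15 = (g - 1)*(g^2 - 8*g + 15) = (g - 3)*(g - 1)*(g - 5)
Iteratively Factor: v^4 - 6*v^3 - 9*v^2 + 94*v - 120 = (v - 3)*(v^3 - 3*v^2 - 18*v + 40) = (v - 3)*(v + 4)*(v^2 - 7*v + 10) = (v - 5)*(v - 3)*(v + 4)*(v - 2)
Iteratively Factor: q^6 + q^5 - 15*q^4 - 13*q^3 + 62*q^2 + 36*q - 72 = (q - 3)*(q^5 + 4*q^4 - 3*q^3 - 22*q^2 - 4*q + 24) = (q - 3)*(q + 3)*(q^4 + q^3 - 6*q^2 - 4*q + 8) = (q - 3)*(q - 2)*(q + 3)*(q^3 + 3*q^2 - 4) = (q - 3)*(q - 2)*(q + 2)*(q + 3)*(q^2 + q - 2) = (q - 3)*(q - 2)*(q - 1)*(q + 2)*(q + 3)*(q + 2)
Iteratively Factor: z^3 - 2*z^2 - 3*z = (z - 3)*(z^2 + z) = z*(z - 3)*(z + 1)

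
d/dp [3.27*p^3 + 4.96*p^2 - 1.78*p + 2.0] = 9.81*p^2 + 9.92*p - 1.78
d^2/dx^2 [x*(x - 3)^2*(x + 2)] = 12*x^2 - 24*x - 6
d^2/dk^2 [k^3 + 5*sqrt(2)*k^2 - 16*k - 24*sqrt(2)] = 6*k + 10*sqrt(2)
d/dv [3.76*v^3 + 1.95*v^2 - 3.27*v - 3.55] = 11.28*v^2 + 3.9*v - 3.27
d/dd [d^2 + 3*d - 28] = 2*d + 3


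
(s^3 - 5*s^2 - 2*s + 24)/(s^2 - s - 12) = (s^2 - s - 6)/(s + 3)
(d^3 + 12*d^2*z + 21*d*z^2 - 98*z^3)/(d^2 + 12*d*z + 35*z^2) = (d^2 + 5*d*z - 14*z^2)/(d + 5*z)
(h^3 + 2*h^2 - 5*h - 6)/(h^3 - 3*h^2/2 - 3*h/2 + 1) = 2*(h + 3)/(2*h - 1)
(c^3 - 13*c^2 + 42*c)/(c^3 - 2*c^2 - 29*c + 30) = c*(c - 7)/(c^2 + 4*c - 5)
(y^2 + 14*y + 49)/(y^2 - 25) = (y^2 + 14*y + 49)/(y^2 - 25)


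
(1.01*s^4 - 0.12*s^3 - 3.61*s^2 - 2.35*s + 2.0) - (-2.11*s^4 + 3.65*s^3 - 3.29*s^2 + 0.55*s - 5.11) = 3.12*s^4 - 3.77*s^3 - 0.32*s^2 - 2.9*s + 7.11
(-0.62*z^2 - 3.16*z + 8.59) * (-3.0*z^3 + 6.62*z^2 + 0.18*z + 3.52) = 1.86*z^5 + 5.3756*z^4 - 46.8008*z^3 + 54.1146*z^2 - 9.577*z + 30.2368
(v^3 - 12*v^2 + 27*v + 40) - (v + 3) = v^3 - 12*v^2 + 26*v + 37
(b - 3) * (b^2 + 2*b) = b^3 - b^2 - 6*b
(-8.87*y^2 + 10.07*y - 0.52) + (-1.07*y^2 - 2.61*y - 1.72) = -9.94*y^2 + 7.46*y - 2.24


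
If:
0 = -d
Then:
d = 0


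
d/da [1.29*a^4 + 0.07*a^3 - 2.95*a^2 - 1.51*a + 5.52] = 5.16*a^3 + 0.21*a^2 - 5.9*a - 1.51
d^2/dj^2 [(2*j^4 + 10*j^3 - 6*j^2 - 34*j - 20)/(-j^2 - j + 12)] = 4*(-j^6 - 3*j^5 + 33*j^4 + 45*j^3 - 546*j^2 - 1518*j + 766)/(j^6 + 3*j^5 - 33*j^4 - 71*j^3 + 396*j^2 + 432*j - 1728)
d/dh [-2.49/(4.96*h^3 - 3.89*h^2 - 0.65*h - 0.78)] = (37.0512*h^2 - 19.3722*h - 1.6185)/(-4.96*h^3 + 3.89*h^2 + 0.65*h + 0.78)^2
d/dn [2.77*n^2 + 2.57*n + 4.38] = 5.54*n + 2.57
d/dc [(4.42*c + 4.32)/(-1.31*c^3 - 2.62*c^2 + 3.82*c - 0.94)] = (11.5804*c^3 + 28.558*c^2 + 22.6368*c - 20.6572)/(1.7161*c^6 + 6.8644*c^5 - 3.144*c^4 - 17.554*c^3 + 19.518*c^2 - 7.1816*c + 0.8836)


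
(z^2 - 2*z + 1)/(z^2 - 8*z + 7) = (z - 1)/(z - 7)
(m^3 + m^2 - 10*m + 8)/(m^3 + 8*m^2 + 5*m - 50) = (m^2 + 3*m - 4)/(m^2 + 10*m + 25)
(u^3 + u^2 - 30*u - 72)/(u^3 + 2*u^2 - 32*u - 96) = (u + 3)/(u + 4)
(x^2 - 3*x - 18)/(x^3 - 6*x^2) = (x + 3)/x^2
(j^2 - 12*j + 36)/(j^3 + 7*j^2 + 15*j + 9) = (j^2 - 12*j + 36)/(j^3 + 7*j^2 + 15*j + 9)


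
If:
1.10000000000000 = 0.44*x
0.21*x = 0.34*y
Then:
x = 2.50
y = 1.54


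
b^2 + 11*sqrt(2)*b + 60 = (b + 5*sqrt(2))*(b + 6*sqrt(2))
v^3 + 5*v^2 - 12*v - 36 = (v - 3)*(v + 2)*(v + 6)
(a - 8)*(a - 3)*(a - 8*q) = a^3 - 8*a^2*q - 11*a^2 + 88*a*q + 24*a - 192*q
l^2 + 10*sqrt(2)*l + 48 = (l + 4*sqrt(2))*(l + 6*sqrt(2))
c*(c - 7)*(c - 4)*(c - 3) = c^4 - 14*c^3 + 61*c^2 - 84*c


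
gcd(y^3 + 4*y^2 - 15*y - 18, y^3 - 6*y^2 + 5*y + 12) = y^2 - 2*y - 3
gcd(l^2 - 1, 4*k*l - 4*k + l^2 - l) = l - 1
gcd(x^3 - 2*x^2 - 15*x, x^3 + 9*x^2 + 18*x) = x^2 + 3*x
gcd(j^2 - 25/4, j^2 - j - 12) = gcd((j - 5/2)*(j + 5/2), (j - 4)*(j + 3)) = 1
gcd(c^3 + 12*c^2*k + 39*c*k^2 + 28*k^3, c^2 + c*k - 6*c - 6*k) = c + k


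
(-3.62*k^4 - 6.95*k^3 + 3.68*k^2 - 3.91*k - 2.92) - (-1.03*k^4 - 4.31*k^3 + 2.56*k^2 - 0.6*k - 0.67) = -2.59*k^4 - 2.64*k^3 + 1.12*k^2 - 3.31*k - 2.25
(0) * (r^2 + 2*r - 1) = 0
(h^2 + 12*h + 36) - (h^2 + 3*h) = 9*h + 36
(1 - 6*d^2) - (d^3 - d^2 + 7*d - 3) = -d^3 - 5*d^2 - 7*d + 4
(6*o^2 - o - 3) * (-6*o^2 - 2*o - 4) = -36*o^4 - 6*o^3 - 4*o^2 + 10*o + 12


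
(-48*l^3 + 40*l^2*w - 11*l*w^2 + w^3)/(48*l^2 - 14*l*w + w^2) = (-48*l^3 + 40*l^2*w - 11*l*w^2 + w^3)/(48*l^2 - 14*l*w + w^2)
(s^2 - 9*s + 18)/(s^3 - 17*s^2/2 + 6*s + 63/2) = 2*(s - 6)/(2*s^2 - 11*s - 21)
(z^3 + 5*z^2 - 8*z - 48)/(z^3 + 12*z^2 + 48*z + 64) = (z - 3)/(z + 4)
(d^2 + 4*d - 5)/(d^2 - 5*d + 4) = (d + 5)/(d - 4)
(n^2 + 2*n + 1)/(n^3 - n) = (n + 1)/(n*(n - 1))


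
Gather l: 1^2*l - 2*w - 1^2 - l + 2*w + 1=0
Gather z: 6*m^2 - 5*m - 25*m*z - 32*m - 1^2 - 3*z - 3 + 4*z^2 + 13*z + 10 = 6*m^2 - 37*m + 4*z^2 + z*(10 - 25*m) + 6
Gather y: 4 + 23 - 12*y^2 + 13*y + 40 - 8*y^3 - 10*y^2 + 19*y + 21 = -8*y^3 - 22*y^2 + 32*y + 88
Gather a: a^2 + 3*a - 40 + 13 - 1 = a^2 + 3*a - 28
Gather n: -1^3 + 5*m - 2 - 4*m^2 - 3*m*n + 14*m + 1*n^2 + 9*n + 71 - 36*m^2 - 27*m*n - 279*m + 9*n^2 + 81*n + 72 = -40*m^2 - 260*m + 10*n^2 + n*(90 - 30*m) + 140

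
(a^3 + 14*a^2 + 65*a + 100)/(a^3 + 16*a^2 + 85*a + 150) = (a + 4)/(a + 6)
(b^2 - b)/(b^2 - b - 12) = b*(1 - b)/(-b^2 + b + 12)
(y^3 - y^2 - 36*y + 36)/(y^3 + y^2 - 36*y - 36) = (y - 1)/(y + 1)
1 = 1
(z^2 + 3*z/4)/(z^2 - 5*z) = (z + 3/4)/(z - 5)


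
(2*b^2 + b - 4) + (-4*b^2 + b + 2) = -2*b^2 + 2*b - 2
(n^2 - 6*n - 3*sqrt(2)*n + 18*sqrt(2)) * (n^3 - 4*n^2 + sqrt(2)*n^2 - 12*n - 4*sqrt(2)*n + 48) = n^5 - 10*n^4 - 2*sqrt(2)*n^4 + 6*n^3 + 20*sqrt(2)*n^3 - 12*sqrt(2)*n^2 + 180*n^2 - 360*sqrt(2)*n - 432*n + 864*sqrt(2)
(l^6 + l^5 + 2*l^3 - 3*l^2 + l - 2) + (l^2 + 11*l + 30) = l^6 + l^5 + 2*l^3 - 2*l^2 + 12*l + 28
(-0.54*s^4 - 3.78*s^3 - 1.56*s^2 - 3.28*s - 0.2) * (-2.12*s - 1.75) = 1.1448*s^5 + 8.9586*s^4 + 9.9222*s^3 + 9.6836*s^2 + 6.164*s + 0.35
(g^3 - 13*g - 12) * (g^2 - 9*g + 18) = g^5 - 9*g^4 + 5*g^3 + 105*g^2 - 126*g - 216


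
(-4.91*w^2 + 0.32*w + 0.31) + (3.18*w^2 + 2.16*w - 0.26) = -1.73*w^2 + 2.48*w + 0.05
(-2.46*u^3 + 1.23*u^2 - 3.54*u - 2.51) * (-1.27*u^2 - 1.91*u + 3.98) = 3.1242*u^5 + 3.1365*u^4 - 7.6443*u^3 + 14.8445*u^2 - 9.2951*u - 9.9898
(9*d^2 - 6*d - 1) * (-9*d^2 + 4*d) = -81*d^4 + 90*d^3 - 15*d^2 - 4*d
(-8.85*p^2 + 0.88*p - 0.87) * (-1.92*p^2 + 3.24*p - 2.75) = 16.992*p^4 - 30.3636*p^3 + 28.8591*p^2 - 5.2388*p + 2.3925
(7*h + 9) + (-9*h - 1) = 8 - 2*h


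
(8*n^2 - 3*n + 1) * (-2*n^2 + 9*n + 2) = -16*n^4 + 78*n^3 - 13*n^2 + 3*n + 2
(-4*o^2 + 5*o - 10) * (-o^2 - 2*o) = 4*o^4 + 3*o^3 + 20*o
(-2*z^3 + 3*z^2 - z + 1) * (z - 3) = -2*z^4 + 9*z^3 - 10*z^2 + 4*z - 3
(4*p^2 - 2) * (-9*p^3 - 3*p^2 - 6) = -36*p^5 - 12*p^4 + 18*p^3 - 18*p^2 + 12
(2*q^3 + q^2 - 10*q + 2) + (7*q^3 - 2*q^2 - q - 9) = 9*q^3 - q^2 - 11*q - 7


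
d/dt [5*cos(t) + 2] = -5*sin(t)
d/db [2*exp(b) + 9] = 2*exp(b)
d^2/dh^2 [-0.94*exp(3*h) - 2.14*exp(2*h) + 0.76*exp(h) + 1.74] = (-8.46*exp(2*h) - 8.56*exp(h) + 0.76)*exp(h)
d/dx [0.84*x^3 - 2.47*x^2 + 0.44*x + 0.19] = 2.52*x^2 - 4.94*x + 0.44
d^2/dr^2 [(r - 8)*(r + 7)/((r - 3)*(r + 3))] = 2*(-r^3 - 141*r^2 - 27*r - 423)/(r^6 - 27*r^4 + 243*r^2 - 729)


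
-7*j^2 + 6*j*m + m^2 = (-j + m)*(7*j + m)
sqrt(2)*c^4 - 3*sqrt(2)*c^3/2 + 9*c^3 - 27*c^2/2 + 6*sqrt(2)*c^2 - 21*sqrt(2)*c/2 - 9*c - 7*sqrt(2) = (c - 2)*(c + sqrt(2))*(c + 7*sqrt(2)/2)*(sqrt(2)*c + sqrt(2)/2)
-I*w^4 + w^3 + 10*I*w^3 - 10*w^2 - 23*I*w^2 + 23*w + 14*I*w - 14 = (w - 7)*(w - 2)*(w - 1)*(-I*w + 1)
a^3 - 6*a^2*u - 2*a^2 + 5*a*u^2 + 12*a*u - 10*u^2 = (a - 2)*(a - 5*u)*(a - u)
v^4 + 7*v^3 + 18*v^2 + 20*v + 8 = (v + 1)*(v + 2)^3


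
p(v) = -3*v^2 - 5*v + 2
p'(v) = -6*v - 5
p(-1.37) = 3.22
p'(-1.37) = 3.22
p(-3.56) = -18.22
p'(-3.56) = 16.36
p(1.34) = -10.09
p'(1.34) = -13.04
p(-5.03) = -48.75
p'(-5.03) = 25.18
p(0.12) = 1.36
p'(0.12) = -5.72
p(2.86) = -36.84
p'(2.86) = -22.16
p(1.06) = -6.67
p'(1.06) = -11.36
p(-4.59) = -38.25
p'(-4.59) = 22.54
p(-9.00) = -196.00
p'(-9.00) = 49.00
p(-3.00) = -10.00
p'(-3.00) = 13.00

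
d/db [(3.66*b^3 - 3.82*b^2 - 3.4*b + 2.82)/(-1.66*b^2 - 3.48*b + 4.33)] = (-6.0756*b^4 - 25.4736*b^3 + 55.193*b^2 - 23.7188*b - 4.9084)/(2.7556*b^4 + 11.5536*b^3 - 2.2652*b^2 - 30.1368*b + 18.7489)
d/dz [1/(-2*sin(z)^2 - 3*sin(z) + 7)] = (4*sin(z) + 3)*cos(z)/(3*sin(z) - cos(2*z) - 6)^2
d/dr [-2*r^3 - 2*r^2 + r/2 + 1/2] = -6*r^2 - 4*r + 1/2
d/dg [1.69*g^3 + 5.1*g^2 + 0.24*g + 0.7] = 5.07*g^2 + 10.2*g + 0.24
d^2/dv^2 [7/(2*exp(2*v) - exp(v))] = 7*((1 - 8*exp(v))*(2*exp(v) - 1) + 2*(4*exp(v) - 1)^2)*exp(-v)/(2*exp(v) - 1)^3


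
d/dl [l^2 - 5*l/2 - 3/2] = 2*l - 5/2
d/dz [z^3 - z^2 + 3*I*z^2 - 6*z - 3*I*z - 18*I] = 3*z^2 + z*(-2 + 6*I) - 6 - 3*I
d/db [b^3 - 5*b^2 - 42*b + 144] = 3*b^2 - 10*b - 42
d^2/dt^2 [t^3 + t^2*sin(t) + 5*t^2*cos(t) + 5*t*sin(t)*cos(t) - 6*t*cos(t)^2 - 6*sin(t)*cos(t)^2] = -t^2*sin(t) - 5*t^2*cos(t) - 20*t*sin(t) - 10*t*sin(2*t) + 4*t*cos(t) + 12*t*cos(2*t) + 6*t + 7*sin(t)/2 + 12*sin(2*t) + 27*sin(3*t)/2 + 10*cos(t) + 10*cos(2*t)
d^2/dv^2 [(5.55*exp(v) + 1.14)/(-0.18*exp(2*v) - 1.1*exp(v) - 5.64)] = (-0.17982*exp(4*v) + 0.951155999999999*exp(3*v) + 33.129*exp(2*v) + 37.682112*exp(v) - 169.47072)*exp(v)/(0.005832*exp(6*v) + 0.10692*exp(5*v) + 1.201608*exp(4*v) + 8.03132*exp(3*v) + 37.650384*exp(2*v) + 104.97168*exp(v) + 179.406144)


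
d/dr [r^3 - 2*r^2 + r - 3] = 3*r^2 - 4*r + 1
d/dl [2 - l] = -1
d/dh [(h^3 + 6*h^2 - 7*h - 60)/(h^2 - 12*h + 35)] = (h^4 - 24*h^3 + 40*h^2 + 540*h - 965)/(h^4 - 24*h^3 + 214*h^2 - 840*h + 1225)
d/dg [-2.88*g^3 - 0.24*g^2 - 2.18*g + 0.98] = -8.64*g^2 - 0.48*g - 2.18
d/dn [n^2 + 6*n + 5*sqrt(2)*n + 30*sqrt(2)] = 2*n + 6 + 5*sqrt(2)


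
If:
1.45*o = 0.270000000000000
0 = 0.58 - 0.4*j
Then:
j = 1.45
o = 0.19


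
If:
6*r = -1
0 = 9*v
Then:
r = -1/6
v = 0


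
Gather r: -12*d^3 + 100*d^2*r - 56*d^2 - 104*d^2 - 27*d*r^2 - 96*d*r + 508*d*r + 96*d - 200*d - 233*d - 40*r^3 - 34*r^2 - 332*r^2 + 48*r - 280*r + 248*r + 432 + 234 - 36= -12*d^3 - 160*d^2 - 337*d - 40*r^3 + r^2*(-27*d - 366) + r*(100*d^2 + 412*d + 16) + 630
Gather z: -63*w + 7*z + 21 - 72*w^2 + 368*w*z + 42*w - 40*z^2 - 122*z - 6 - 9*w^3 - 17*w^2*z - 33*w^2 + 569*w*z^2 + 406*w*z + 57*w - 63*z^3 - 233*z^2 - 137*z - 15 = -9*w^3 - 105*w^2 + 36*w - 63*z^3 + z^2*(569*w - 273) + z*(-17*w^2 + 774*w - 252)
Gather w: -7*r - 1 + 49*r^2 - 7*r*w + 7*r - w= 49*r^2 + w*(-7*r - 1) - 1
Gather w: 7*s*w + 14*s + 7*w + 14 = 14*s + w*(7*s + 7) + 14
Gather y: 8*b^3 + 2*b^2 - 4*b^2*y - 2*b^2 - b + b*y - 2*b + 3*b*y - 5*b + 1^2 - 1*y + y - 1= 8*b^3 - 8*b + y*(-4*b^2 + 4*b)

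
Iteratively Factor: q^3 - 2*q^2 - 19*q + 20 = (q - 1)*(q^2 - q - 20) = (q - 1)*(q + 4)*(q - 5)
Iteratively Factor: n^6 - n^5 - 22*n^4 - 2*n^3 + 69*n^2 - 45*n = (n + 3)*(n^5 - 4*n^4 - 10*n^3 + 28*n^2 - 15*n) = (n - 1)*(n + 3)*(n^4 - 3*n^3 - 13*n^2 + 15*n) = n*(n - 1)*(n + 3)*(n^3 - 3*n^2 - 13*n + 15) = n*(n - 1)^2*(n + 3)*(n^2 - 2*n - 15) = n*(n - 1)^2*(n + 3)^2*(n - 5)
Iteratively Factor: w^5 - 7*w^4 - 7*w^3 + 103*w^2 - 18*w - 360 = (w - 5)*(w^4 - 2*w^3 - 17*w^2 + 18*w + 72) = (w - 5)*(w + 2)*(w^3 - 4*w^2 - 9*w + 36) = (w - 5)*(w - 4)*(w + 2)*(w^2 - 9) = (w - 5)*(w - 4)*(w - 3)*(w + 2)*(w + 3)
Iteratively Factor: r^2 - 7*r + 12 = (r - 4)*(r - 3)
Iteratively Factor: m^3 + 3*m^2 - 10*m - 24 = (m + 2)*(m^2 + m - 12) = (m + 2)*(m + 4)*(m - 3)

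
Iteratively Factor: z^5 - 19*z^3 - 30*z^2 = (z - 5)*(z^4 + 5*z^3 + 6*z^2) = (z - 5)*(z + 3)*(z^3 + 2*z^2) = z*(z - 5)*(z + 3)*(z^2 + 2*z) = z^2*(z - 5)*(z + 3)*(z + 2)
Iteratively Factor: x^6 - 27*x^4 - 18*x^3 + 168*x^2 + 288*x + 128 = (x + 1)*(x^5 - x^4 - 26*x^3 + 8*x^2 + 160*x + 128) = (x - 4)*(x + 1)*(x^4 + 3*x^3 - 14*x^2 - 48*x - 32) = (x - 4)*(x + 1)*(x + 4)*(x^3 - x^2 - 10*x - 8) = (x - 4)*(x + 1)^2*(x + 4)*(x^2 - 2*x - 8) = (x - 4)*(x + 1)^2*(x + 2)*(x + 4)*(x - 4)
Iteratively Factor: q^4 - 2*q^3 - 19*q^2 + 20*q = (q - 5)*(q^3 + 3*q^2 - 4*q) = (q - 5)*(q + 4)*(q^2 - q) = (q - 5)*(q - 1)*(q + 4)*(q)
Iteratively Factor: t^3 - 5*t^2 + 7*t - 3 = (t - 3)*(t^2 - 2*t + 1) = (t - 3)*(t - 1)*(t - 1)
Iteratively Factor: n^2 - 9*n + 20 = (n - 4)*(n - 5)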